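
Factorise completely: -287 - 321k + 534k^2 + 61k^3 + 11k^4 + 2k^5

(2k + 1)(k + 7)(k - 1)(k^2 - k + 41)

Among the possible rational roots, k = 1 is a root, so (k - 1) divides it; the quotient is 2k^4 + 13k^3 + 74k^2 + 608k + 287.
Continuing, k = -7 is a root, giving the factor (k + 7) and quotient 2k^3 - k^2 + 81k + 41.
Then k = -1/2 is a root, so (2k + 1) is a factor; dividing leaves k^2 - k + 41.
The quadratic k^2 - k + 41 has discriminant -163 < 0 and is irreducible over ℤ.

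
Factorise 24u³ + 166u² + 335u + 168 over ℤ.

By the rational root theorem, u = -8/3 is a root, giving the factor (3u + 8) and quotient 8u² + 34u + 21.
The remaining quadratic factors as (2u + 7)(4u + 3).

(2u + 7)(3u + 8)(4u + 3)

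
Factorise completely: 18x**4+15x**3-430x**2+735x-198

Trying the rational-root candidates, x = 3 is a root, so (x-3) divides it; the quotient is 18x**3+69x**2-223x+66.
Next, x = 11/6 is a root, so (6x-11) divides it; the quotient is 3x**2+17x-6.
The remaining quadratic factors as (x+6)(3x-1).

(3x-1)(6x-11)(x+6)(x-3)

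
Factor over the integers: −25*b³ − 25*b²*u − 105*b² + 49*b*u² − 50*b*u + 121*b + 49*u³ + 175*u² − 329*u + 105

−(5*b + 7*u − 7)*(5*b − 7*u + 3)*(b + u + 5)

Group: 5*b*(−5*b² + 2*b*u − 28*b + 7*u² + 32*u − 15) + (7*u − 7)*(−5*b² + 2*b*u − 28*b + 7*u² + 32*u − 15); both groups contain (−5*b² + 2*b*u − 28*b + 7*u² + 32*u − 15), so (5*b + 7*u − 7) is a factor with cofactor −5*b² + 2*b*u − 28*b + 7*u² + 32*u − 15.
The cofactor groups again: −5*b² + 2*b*u − 28*b + 7*u² + 32*u − 15 = −5*b*(b + u + 5) + (7*u − 3)*(b + u + 5); both groups contain (b + u + 5), giving −(5*b − 7*u + 3)*(b + u + 5).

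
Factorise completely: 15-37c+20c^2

Need a pair with product 20·15 = 300 and sum -37: that's -12 and -25.
Split the middle term: 20c^2-12c - 25c+15 = 4c(5c-3) - 5(5c-3).

(4c-5)(5c-3)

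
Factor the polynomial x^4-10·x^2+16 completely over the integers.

(x^2-2)·(x^2-8)

Substitute u = x^2 to get a quadratic in u, then factor.
x^2-2 is irreducible over ℤ (2 is not a perfect square).
x^2-8 is irreducible over ℤ (8 is not a perfect square).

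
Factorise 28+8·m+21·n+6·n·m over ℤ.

(2·m+7)·(3·n+4)

Group as (6·n·m+21·n) + (8·m+28) = 3·n·(2·m+7) + 4·(2·m+7).
Both groups share the factor (2·m+7).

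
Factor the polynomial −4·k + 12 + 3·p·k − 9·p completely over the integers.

(3·p − 4)·(k − 3)

Group as (3·p·k − 9·p) + (−4·k + 12) = 3·p·(k − 3) − 4·(k − 3).
Both groups share the factor (k − 3).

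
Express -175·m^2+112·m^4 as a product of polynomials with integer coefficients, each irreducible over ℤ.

7·m^2·(4·m+5)·(4·m-5)

Factor out 7·m^2, leaving 16·m^2-25, which is a difference of two squares.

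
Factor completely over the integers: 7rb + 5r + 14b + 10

Group as (7rb + 5r) + (14b + 10) = r(7b + 5) + 2(7b + 5).
Both groups share the factor (7b + 5).

(7b + 5)(r + 2)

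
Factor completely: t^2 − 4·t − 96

(t + 8)·(t − 12)

Two integers with product −96 and sum −4 are −12 and 8.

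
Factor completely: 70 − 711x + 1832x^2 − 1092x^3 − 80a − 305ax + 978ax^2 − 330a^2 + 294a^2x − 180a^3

−(5a − 14x + 5)(6a + 13x − 2)(6a − 6x + 7)

Group: 6a(−30a^2 + 19ax − 20a + 182x^2 − 93x + 10) + (−6x + 7)(−30a^2 + 19ax − 20a + 182x^2 − 93x + 10); both groups contain (−30a^2 + 19ax − 20a + 182x^2 − 93x + 10), so (6a − 6x + 7) is a factor with cofactor −30a^2 + 19ax − 20a + 182x^2 − 93x + 10.
The cofactor groups again: −30a^2 + 19ax − 20a + 182x^2 − 93x + 10 = −6a(5a − 14x + 5) + (−13x + 2)(5a − 14x + 5); both groups contain (5a − 14x + 5), giving −(6a + 13x − 2)(5a − 14x + 5).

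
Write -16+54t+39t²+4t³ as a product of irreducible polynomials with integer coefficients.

Among the possible rational roots, t = -8 is a root, so (t+8) divides it; the quotient is 4t²+7t-2.
The remaining quadratic factors as (t+2)(4t-1).

(4t-1)(t+2)(t+8)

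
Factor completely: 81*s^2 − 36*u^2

Factor out 9, leaving 9*s^2 − 4*u^2, which is a difference of two squares.

9*(3*s + 2*u)*(3*s − 2*u)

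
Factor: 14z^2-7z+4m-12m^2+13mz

-(3m+2z-1)(4m-7z)

Group: -3m(4m-7z) + (-2z+1)(4m-7z); both groups contain (4m-7z).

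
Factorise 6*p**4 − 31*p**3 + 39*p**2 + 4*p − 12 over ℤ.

(2*p + 1)*(3*p − 2)*(p − 2)*(p − 3)

By the rational root theorem, p = −1/2 is a root, so (2*p + 1) divides it; the quotient is 3*p**3 − 17*p**2 + 28*p − 12.
Next, p = 3 is a root, giving the factor (p − 3) and quotient 3*p**2 − 8*p + 4.
The remaining quadratic factors as (p − 2)(3*p − 2).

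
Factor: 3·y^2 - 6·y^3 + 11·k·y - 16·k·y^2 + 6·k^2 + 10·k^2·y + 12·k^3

Group: 2·k·(6·k^2 - 4·k·y + 3·k - 2·y^2 + y) + 3·y·(6·k^2 - 4·k·y + 3·k - 2·y^2 + y); both groups contain (6·k^2 - 4·k·y + 3·k - 2·y^2 + y), so (2·k + 3·y) is a factor with cofactor 6·k^2 - 4·k·y + 3·k - 2·y^2 + y.
The cofactor groups again: 6·k^2 - 4·k·y + 3·k - 2·y^2 + y = 3·k·(2·k - 2·y + 1) + y·(2·k - 2·y + 1); both groups contain (2·k - 2·y + 1), giving (3·k + y)·(2·k - 2·y + 1).

(2·k + 3·y)·(2·k - 2·y + 1)·(3·k + y)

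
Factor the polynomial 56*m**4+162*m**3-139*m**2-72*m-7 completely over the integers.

(2*m+7)*(4*m+1)*(7*m+1)*(m-1)

By the rational root theorem, m = -1/7 is a root, giving the factor (7*m+1) and quotient 8*m**3+22*m**2-23*m-7.
Continuing, m = -1/4 is a root, giving the factor (4*m+1) and quotient 2*m**2+5*m-7.
The remaining quadratic factors as (m-1)(2*m+7).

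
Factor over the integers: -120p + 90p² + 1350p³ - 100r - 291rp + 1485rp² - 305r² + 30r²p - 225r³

-(5r - 15p + 4)(9r + 15p + 5)(5r + 6p)

Group: 5r(-45r² + 60rp - 61r + 225p² + 15p - 20) + 6p(-45r² + 60rp - 61r + 225p² + 15p - 20); both groups contain (-45r² + 60rp - 61r + 225p² + 15p - 20), so (5r + 6p) is a factor with cofactor -45r² + 60rp - 61r + 225p² + 15p - 20.
The cofactor groups again: -45r² + 60rp - 61r + 225p² + 15p - 20 = -9r(5r - 15p + 4) + (-15p - 5)(5r - 15p + 4); both groups contain (5r - 15p + 4), giving -(9r + 15p + 5)(5r - 15p + 4).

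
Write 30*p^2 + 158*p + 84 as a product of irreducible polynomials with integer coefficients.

Pull out the common factor 2, then factor the remaining trinomial.

2*(3*p + 14)*(5*p + 3)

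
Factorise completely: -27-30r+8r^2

(2r-9)(4r+3)

Need a pair with product 8·(-27) = -216 and sum -30: that's -36 and 6.
Split the middle term: 8r^2-36r + 6r-27 = 4r(2r-9) + 3(2r-9).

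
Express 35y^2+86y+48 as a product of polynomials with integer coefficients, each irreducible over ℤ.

(5y+8)(7y+6)

Need a pair with product 35·48 = 1680 and sum 86: that's 56 and 30.
Split the middle term: 35y^2+56y + 30y+48 = 7y(5y+8) + 6(5y+8).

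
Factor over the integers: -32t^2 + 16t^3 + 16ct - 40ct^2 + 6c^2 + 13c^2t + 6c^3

(2c - t + 2)(3c - 4t)(c + 4t)

Group: 2c(3c^2 + 8ct - 16t^2) + (-t + 2)(3c^2 + 8ct - 16t^2); both groups contain (3c^2 + 8ct - 16t^2), so (2c - t + 2) is a factor with cofactor 3c^2 + 8ct - 16t^2.
The cofactor groups again: 3c^2 + 8ct - 16t^2 = c(3c - 4t) + 4t(3c - 4t); both groups contain (3c - 4t), giving (c + 4t)(3c - 4t).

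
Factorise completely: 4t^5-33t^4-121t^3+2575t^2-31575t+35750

(4t-5)(t+10)(t-11)(t^2-6t+65)

Among the possible rational roots, t = 5/4 is a root, giving the factor (4t-5) and quotient t^4-7t^3-39t^2+595t-7150.
Next, t = -10 is a root, giving the factor (t+10) and quotient t^3-17t^2+131t-715.
Then t = 11 is a root, so (t-11) is a factor; dividing leaves t^2-6t+65.
The quadratic t^2-6t+65 has discriminant -224 < 0 and is irreducible over ℤ.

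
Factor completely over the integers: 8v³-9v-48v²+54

(v-6)(8v²-9)

Group as (8v³-9v) + (-48v²+54) = v(8v²-9) - 6(8v²-9).
Both groups share the factor (8v²-9).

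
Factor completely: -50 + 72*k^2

Pull out the common factor 2; 36*k^2 - 25 is a difference of squares.

2*(6*k + 5)*(6*k - 5)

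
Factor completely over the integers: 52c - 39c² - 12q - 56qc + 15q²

(3q - 13c)(5q + 3c - 4)

Group: 5q(3q - 13c) + (3c - 4)(3q - 13c); both groups contain (3q - 13c).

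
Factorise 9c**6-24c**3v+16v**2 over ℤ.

(3c**3-4v)**2

Recognize a perfect-square trinomial with the parts 3c**3 and 4v.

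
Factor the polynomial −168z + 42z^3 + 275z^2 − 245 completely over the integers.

Among the possible rational roots, z = 7/6 is a root, so (6z − 7) divides it; the quotient is 7z^2 + 54z + 35.
The remaining quadratic factors as (z + 7)(7z + 5).

(6z − 7)(7z + 5)(z + 7)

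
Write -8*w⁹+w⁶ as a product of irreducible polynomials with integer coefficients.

-w⁶*(2*w-1)*(4*w²+2*w+1)

Every term has a factor of w⁶; factoring it out leaves -8*w³+1.
Recognize a difference of cubes with the parts 1 and 2*w.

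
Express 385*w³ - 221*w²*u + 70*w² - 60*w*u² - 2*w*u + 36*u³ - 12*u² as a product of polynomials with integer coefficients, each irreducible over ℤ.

(7*w - 3*u)*(11*w - 6*u + 2)*(5*w + 2*u)

Group: 11*w*(35*w² - w*u - 6*u²) + (-6*u + 2)*(35*w² - w*u - 6*u²); both groups contain (35*w² - w*u - 6*u²), so (11*w - 6*u + 2) is a factor with cofactor 35*w² - w*u - 6*u².
The cofactor groups again: 35*w² - w*u - 6*u² = 7*w*(5*w + 2*u) - 3*u*(5*w + 2*u); both groups contain (5*w + 2*u), giving (7*w - 3*u)*(5*w + 2*u).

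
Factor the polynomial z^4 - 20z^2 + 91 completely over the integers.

(z^2 - 13)(z^2 - 7)

Substitute u = z^2 to get a quadratic in u, then factor.
z^2 - 13 is irreducible over ℤ (13 is not a perfect square).
z^2 - 7 is irreducible over ℤ (7 is not a perfect square).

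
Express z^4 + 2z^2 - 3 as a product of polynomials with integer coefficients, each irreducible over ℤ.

Substitute u = z^2 to get a quadratic in u, then factor.
z^2 + 3 is irreducible over ℤ (always positive, so no real roots).
z^2 - 1 is a difference of squares.

(z + 1)(z - 1)(z^2 + 3)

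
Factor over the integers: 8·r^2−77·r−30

(8·r+3)·(r−10)

Need a pair with product 8·(−30) = −240 and sum −77: that's −80 and 3.
Split the middle term: 8·r^2−80·r + 3·r−30 = 8·r·(r−10) + 3·(r−10).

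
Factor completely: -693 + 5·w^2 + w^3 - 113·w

(w + 7)·(w + 9)·(w - 11)

Trying the rational-root candidates, w = -9 is a root, so (w + 9) is a factor; dividing leaves w^2 - 4·w - 77.
The remaining quadratic factors as (w - 11)(w + 7).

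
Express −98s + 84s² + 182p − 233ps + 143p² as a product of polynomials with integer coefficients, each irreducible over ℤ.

(11p − 12s + 14)(13p − 7s)

Group: 11p(13p − 7s) + (−12s + 14)(13p − 7s); both groups contain (13p − 7s).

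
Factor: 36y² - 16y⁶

Factor out 4y² first: what remains is -4y⁴ + 9.
Recognize a difference of squares with the parts 3 and 2y².

-4y²(2y² + 3)(2y² - 3)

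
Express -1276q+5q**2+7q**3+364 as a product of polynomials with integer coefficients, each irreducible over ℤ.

Trying the rational-root candidates, q = -14 is a root, giving the factor (q+14) and quotient 7q**2-93q+26.
The remaining quadratic factors as (q-13)(7q-2).

(7q-2)(q+14)(q-13)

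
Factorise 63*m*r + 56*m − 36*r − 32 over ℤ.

Group as (63*m*r + 56*m) + (−36*r − 32) = 7*m*(9*r + 8) − 4*(9*r + 8).
Both groups share the factor (9*r + 8).

(7*m − 4)*(9*r + 8)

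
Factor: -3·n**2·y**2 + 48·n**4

Factor out 3·n**2, leaving 16·n**2 - y**2, which is a difference of two squares.

3·n**2·(4·n + y)·(4·n - y)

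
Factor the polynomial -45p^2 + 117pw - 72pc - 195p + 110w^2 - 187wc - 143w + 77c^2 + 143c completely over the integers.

-(15p + 11w - 11c)(3p - 10w + 7c + 13)

Group: -3p(15p + 11w - 11c) + (10w - 7c - 13)(15p + 11w - 11c); both groups contain (15p + 11w - 11c).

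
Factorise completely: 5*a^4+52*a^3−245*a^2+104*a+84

(5*a+2)*(a+14)*(a−1)*(a−3)

Testing divisors of the constant over divisors of the leading coefficient, a = −14 is a root, so (a+14) is a factor; dividing leaves 5*a^3−18*a^2+7*a+6.
Next, a = −2/5 is a root, giving the factor (5*a+2) and quotient a^2−4*a+3.
The remaining quadratic factors as (a−3)(a−1).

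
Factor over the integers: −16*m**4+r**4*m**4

m**4*(r+2)*(r−2)*(r**2+4)

Every term has a factor of m**4; factoring it out leaves r**4−16.
Recognize a difference of squares with the parts r**2 and 4.
r**2−4 is again a difference of squares: (r−2)*(r+2).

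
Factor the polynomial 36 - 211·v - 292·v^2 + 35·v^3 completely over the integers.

(5·v + 4)·(7·v - 1)·(v - 9)

Among the possible rational roots, v = -4/5 is a root, giving the factor (5·v + 4) and quotient 7·v^2 - 64·v + 9.
The remaining quadratic factors as (7·v - 1)(v - 9).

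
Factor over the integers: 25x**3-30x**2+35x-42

(5x-6)(5x**2+7)

Group as (25x**3+35x) + (-30x**2-42) = 5x(5x**2+7) - 6(5x**2+7).
Both groups share the factor (5x**2+7).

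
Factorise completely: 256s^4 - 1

Write as (16s^2)² − (1)², then factor 16s^2 - 1 once more.

(4s + 1)(4s - 1)(16s^2 + 1)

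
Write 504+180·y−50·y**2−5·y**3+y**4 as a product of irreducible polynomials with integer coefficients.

Among the possible rational roots, y = −6 is a root, so (y+6) divides it; the quotient is y**3−11·y**2+16·y+84.
Next, y = 6 is a root, so (y−6) is a factor; dividing leaves y**2−5·y−14.
The remaining quadratic factors as (y−7)(y+2).

(y+2)·(y+6)·(y−6)·(y−7)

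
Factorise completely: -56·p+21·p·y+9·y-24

Group as (21·p·y-56·p) + (9·y-24) = 7·p·(3·y-8) + 3·(3·y-8).
Both groups share the factor (3·y-8).

(3·y-8)·(7·p+3)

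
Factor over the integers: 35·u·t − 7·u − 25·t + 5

Group as (35·u·t − 7·u) + (−25·t + 5) = 7·u·(5·t − 1) − 5·(5·t − 1).
Both groups share the factor (5·t − 1).

(5·t − 1)·(7·u − 5)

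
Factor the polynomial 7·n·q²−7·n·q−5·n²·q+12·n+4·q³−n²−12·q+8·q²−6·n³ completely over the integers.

Group: 2·n·(−3·n²−n·q+4·n+4·q²−4·q) + (q+3)·(−3·n²−n·q+4·n+4·q²−4·q); both groups contain (−3·n²−n·q+4·n+4·q²−4·q), so (2·n+q+3) is a factor with cofactor −3·n²−n·q+4·n+4·q²−4·q.
The cofactor groups again: −3·n²−n·q+4·n+4·q²−4·q = −3·n·(n−q) + (−4·q+4)·(n−q); both groups contain (n−q), giving −(3·n+4·q−4)·(n−q).

−(2·n+q+3)·(3·n+4·q−4)·(n−q)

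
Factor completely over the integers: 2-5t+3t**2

Need a pair with product 3·2 = 6 and sum -5: that's -3 and -2.
Split the middle term: 3t**2-3t - 2t+2 = 3t(t-1) - 2(t-1).

(3t-2)(t-1)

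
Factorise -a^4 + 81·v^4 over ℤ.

(3·v - a)·(3·v + a)·(9·v^2 + a^2)

(3·v)⁴ − (a)⁴ = ((3·v)² − (a)²)((3·v)² + (a)²); the first factor splits again, the second (9·v^2 + a^2) is irreducible.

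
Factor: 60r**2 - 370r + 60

Pull out the common factor 10, then factor the remaining trinomial.

10(6r - 1)(r - 6)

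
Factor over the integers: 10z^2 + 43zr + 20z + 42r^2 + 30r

Group: 5z(2z + 3r) + (14r + 10)(2z + 3r); both groups contain (2z + 3r).

(5z + 14r + 10)(2z + 3r)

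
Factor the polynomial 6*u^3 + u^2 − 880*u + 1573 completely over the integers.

(6*u − 11)*(u + 13)*(u − 11)

Testing divisors of the constant over divisors of the leading coefficient, u = −13 is a root, giving the factor (u + 13) and quotient 6*u^2 − 77*u + 121.
The remaining quadratic factors as (6*u − 11)(u − 11).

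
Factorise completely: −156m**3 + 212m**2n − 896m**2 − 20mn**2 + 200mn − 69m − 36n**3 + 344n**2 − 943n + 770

Group: 2m(−78m**2 + 28mn − 19m + 18n**2 − 73n + 70) + (−2n + 11)(−78m**2 + 28mn − 19m + 18n**2 − 73n + 70); both groups contain (−78m**2 + 28mn − 19m + 18n**2 − 73n + 70), so (2m − 2n + 11) is a factor with cofactor −78m**2 + 28mn − 19m + 18n**2 − 73n + 70.
The cofactor groups again: −78m**2 + 28mn − 19m + 18n**2 − 73n + 70 = −6m(13m − 9n + 14) + (−2n + 5)(13m − 9n + 14); both groups contain (13m − 9n + 14), giving −(6m + 2n − 5)(13m − 9n + 14).

−(13m − 9n + 14)(2m − 2n + 11)(6m + 2n − 5)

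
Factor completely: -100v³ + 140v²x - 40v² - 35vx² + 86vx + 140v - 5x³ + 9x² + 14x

Group: v(-100v² + 40vx - 140v + 5x² - 14x) + (-x - 1)(-100v² + 40vx - 140v + 5x² - 14x); both groups contain (-100v² + 40vx - 140v + 5x² - 14x), so (v - x - 1) is a factor with cofactor -100v² + 40vx - 140v + 5x² - 14x.
The cofactor groups again: -100v² + 40vx - 140v + 5x² - 14x = -10v(10v + x) + (5x - 14)(10v + x); both groups contain (10v + x), giving -(10v - 5x + 14)(10v + x).

-(10v + x)(10v - 5x + 14)(v - x - 1)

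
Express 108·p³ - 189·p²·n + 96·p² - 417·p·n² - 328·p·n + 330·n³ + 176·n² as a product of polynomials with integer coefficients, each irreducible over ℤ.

(4·p - 11·n)·(3·p - 2·n)·(9·p + 15·n + 8)

Group: 3·p·(36·p² - 39·p·n + 32·p - 165·n² - 88·n) - 2·n·(36·p² - 39·p·n + 32·p - 165·n² - 88·n); both groups contain (36·p² - 39·p·n + 32·p - 165·n² - 88·n), so (3·p - 2·n) is a factor with cofactor 36·p² - 39·p·n + 32·p - 165·n² - 88·n.
The cofactor groups again: 36·p² - 39·p·n + 32·p - 165·n² - 88·n = 4·p·(9·p + 15·n + 8) - 11·n·(9·p + 15·n + 8); both groups contain (9·p + 15·n + 8), giving (4·p - 11·n)·(9·p + 15·n + 8).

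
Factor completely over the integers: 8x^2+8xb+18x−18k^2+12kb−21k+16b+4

Group: 4x(2x+3k+4) + (−6k+4b+1)(2x+3k+4); both groups contain (2x+3k+4).

(2x+3k+4)(4x−6k+4b+1)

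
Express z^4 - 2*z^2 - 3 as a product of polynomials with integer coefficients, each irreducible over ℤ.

(z^2 + 1)*(z^2 - 3)

Substitute u = z^2 to get a quadratic in u, then factor.
z^2 + 1 is irreducible over ℤ (sum of squares).
z^2 - 3 is irreducible over ℤ (3 is not a perfect square).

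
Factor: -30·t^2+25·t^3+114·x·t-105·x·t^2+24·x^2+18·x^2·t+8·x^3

Group: x·(8·x^2-22·x·t+24·x+5·t^2-6·t) + 5·t·(8·x^2-22·x·t+24·x+5·t^2-6·t); both groups contain (8·x^2-22·x·t+24·x+5·t^2-6·t), so (x+5·t) is a factor with cofactor 8·x^2-22·x·t+24·x+5·t^2-6·t.
The cofactor groups again: 8·x^2-22·x·t+24·x+5·t^2-6·t = 4·x·(2·x-5·t+6) - t·(2·x-5·t+6); both groups contain (2·x-5·t+6), giving (4·x-t)·(2·x-5·t+6).

(2·x-5·t+6)·(4·x-t)·(x+5·t)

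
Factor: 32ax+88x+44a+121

Group as (32ax+44a) + (88x+121) = 4a(8x+11) + 11(8x+11).
Both groups share the factor (8x+11).

(4a+11)(8x+11)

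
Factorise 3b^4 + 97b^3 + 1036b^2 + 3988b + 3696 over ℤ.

Among the possible rational roots, b = -14 is a root, so (b + 14) divides it; the quotient is 3b^3 + 55b^2 + 266b + 264.
Then b = -6 is a root, so (b + 6) is a factor; dividing leaves 3b^2 + 37b + 44.
The remaining quadratic factors as (b + 11)(3b + 4).

(3b + 4)(b + 11)(b + 14)(b + 6)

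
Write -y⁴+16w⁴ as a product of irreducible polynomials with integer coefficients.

(2w+y)(2w-y)(4w²+y²)

(2w)⁴ − (y)⁴ = ((2w)² − (y)²)((2w)² + (y)²); the first factor splits again, the second (4w²+y²) is irreducible.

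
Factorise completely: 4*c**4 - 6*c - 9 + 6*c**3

(2*c + 3)*(2*c**3 - 3)

Group as (4*c**4 - 6*c) + (6*c**3 - 9) = 2*c*(2*c**3 - 3) + 3*(2*c**3 - 3).
Both groups share the factor (2*c**3 - 3).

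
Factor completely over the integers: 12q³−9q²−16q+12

Group as (12q³−16q) + (−9q²+12) = 4q(3q²−4) − 3(3q²−4).
Both groups share the factor (3q²−4).

(4q−3)(3q²−4)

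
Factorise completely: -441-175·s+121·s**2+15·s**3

(3·s-7)·(5·s+7)·(s+9)

Testing divisors of the constant over divisors of the leading coefficient, s = -9 is a root, so (s+9) divides it; the quotient is 15·s**2-14·s-49.
The remaining quadratic factors as (5·s+7)(3·s-7).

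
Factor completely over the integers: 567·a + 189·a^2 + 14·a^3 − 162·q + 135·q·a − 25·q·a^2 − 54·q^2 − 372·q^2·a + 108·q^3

(2·q − 7·a)·(6·q − a − 9)·(9·q + 2·a + 9)

Group: 2·q·(54·q^2 + 3·q·a − 27·q − 2·a^2 − 27·a − 81) − 7·a·(54·q^2 + 3·q·a − 27·q − 2·a^2 − 27·a − 81); both groups contain (54·q^2 + 3·q·a − 27·q − 2·a^2 − 27·a − 81), so (2·q − 7·a) is a factor with cofactor 54·q^2 + 3·q·a − 27·q − 2·a^2 − 27·a − 81.
The cofactor groups again: 54·q^2 + 3·q·a − 27·q − 2·a^2 − 27·a − 81 = 9·q·(6·q − a − 9) + (2·a + 9)·(6·q − a − 9); both groups contain (6·q − a − 9), giving (9·q + 2·a + 9)·(6·q − a − 9).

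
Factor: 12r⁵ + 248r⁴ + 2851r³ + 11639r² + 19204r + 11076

Testing divisors of the constant over divisors of the leading coefficient, r = -2 is a root, giving the factor (r + 2) and quotient 12r⁴ + 224r³ + 2403r² + 6833r + 5538.
Continuing, r = -3/2 is a root, so (2r + 3) divides it; the quotient is 6r³ + 103r² + 1047r + 1846.
Next, r = -13/6 is a root, giving the factor (6r + 13) and quotient r² + 15r + 142.
The quadratic r² + 15r + 142 has discriminant -343 < 0 and is irreducible over ℤ.

(2r + 3)(6r + 13)(r + 2)(r² + 15r + 142)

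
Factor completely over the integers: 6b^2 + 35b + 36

Need a pair with product 6·36 = 216 and sum 35: that's 8 and 27.
Split the middle term: 6b^2 + 8b + 27b + 36 = 2b(3b + 4) + 9(3b + 4).

(2b + 9)(3b + 4)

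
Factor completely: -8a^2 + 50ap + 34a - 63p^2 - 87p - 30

Group: -4a(2a - 9p - 6) + (7p + 5)(2a - 9p - 6); both groups contain (2a - 9p - 6).

-(2a - 9p - 6)(4a - 7p - 5)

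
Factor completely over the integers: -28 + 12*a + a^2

Two integers with product -28 and sum 12 are 14 and -2.

(a + 14)*(a - 2)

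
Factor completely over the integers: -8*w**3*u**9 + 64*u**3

Pull out the common factor 8*u**3, leaving -w**3*u**6 + 8.
Recognize a difference of cubes with the parts 2 and w*u**2.

-8*u**3*(w*u**2 - 2)*(w**2*u**4 + 2*w*u**2 + 4)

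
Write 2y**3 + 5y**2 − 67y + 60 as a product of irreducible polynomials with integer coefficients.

(2y + 15)(y − 1)(y − 4)

By the rational root theorem, y = 1 is a root, so (y − 1) divides it; the quotient is 2y**2 + 7y − 60.
The remaining quadratic factors as (2y + 15)(y − 4).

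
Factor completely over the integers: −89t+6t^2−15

(6t+1)(t−15)

Need a pair with product 6·(−15) = −90 and sum −89: that's 1 and −90.
Split the middle term: 6t^2+t − 90t−15 = t(6t+1) − 15(6t+1).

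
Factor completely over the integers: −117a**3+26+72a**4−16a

(8a−13)(9a**3−2)

Group as (72a**4−16a) + (−117a**3+26) = 8a(9a**3−2) − 13(9a**3−2).
Both groups share the factor (9a**3−2).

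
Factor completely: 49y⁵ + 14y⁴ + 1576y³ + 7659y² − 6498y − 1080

(7y + 1)(7y − 6)(y + 4)(y² − 3y + 45)

Among the possible rational roots, y = −1/7 is a root, so (7y + 1) is a factor; dividing leaves 7y⁴ + y³ + 225y² + 1062y − 1080.
Then y = −4 is a root, giving the factor (y + 4) and quotient 7y³ − 27y² + 333y − 270.
Then y = 6/7 is a root, so (7y − 6) divides it; the quotient is y² − 3y + 45.
The quadratic y² − 3y + 45 has discriminant −171 < 0 and is irreducible over ℤ.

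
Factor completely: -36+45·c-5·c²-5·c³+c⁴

(c+3)·(c-1)·(c-3)·(c-4)

Trying the rational-root candidates, c = 1 is a root, giving the factor (c-1) and quotient c³-4·c²-9·c+36.
Continuing, c = -3 is a root, so (c+3) is a factor; dividing leaves c²-7·c+12.
The remaining quadratic factors as (c-3)(c-4).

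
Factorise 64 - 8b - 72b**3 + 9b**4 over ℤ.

Group as (9b**4 - 8b) + (-72b**3 + 64) = b(9b**3 - 8) - 8(9b**3 - 8).
Both groups share the factor (9b**3 - 8).

(b - 8)(9b**3 - 8)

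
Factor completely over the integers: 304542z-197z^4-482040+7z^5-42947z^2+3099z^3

By the rational root theorem, z = 15/7 is a root, so (7z-15) divides it; the quotient is z^4-26z^3+387z^2-5306z+32136.
Continuing, z = 12 is a root, so (z-12) is a factor; dividing leaves z^3-14z^2+219z-2678.
Then z = 13 is a root, so (z-13) is a factor; dividing leaves z^2-z+206.
The quadratic z^2-z+206 has discriminant -823 < 0 and is irreducible over ℤ.

(7z-15)(z-12)(z-13)(z^2-z+206)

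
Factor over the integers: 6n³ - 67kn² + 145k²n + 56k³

(7k - 2n)(8k - n)(k + 3n)

Group: 7k(8k² + 23kn - 3n²) - 2n(8k² + 23kn - 3n²); both groups contain (8k² + 23kn - 3n²), so (7k - 2n) is a factor with cofactor 8k² + 23kn - 3n².
The cofactor groups again: 8k² + 23kn - 3n² = k(8k - n) + 3n(8k - n); both groups contain (8k - n), giving (k + 3n)(8k - n).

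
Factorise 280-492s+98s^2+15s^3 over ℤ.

Among the possible rational roots, s = 14/5 is a root, so (5s-14) is a factor; dividing leaves 3s^2+28s-20.
The remaining quadratic factors as (3s-2)(s+10).

(3s-2)(5s-14)(s+10)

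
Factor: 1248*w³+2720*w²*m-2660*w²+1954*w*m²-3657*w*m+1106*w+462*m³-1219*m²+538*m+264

(13*w+11*m-12)*(8*w+6*m-11)*(12*w+7*m+2)

Group: 8*w*(156*w²+223*w*m-118*w+77*m²-62*m-24) + (6*m-11)*(156*w²+223*w*m-118*w+77*m²-62*m-24); both groups contain (156*w²+223*w*m-118*w+77*m²-62*m-24), so (8*w+6*m-11) is a factor with cofactor 156*w²+223*w*m-118*w+77*m²-62*m-24.
The cofactor groups again: 156*w²+223*w*m-118*w+77*m²-62*m-24 = 13*w*(12*w+7*m+2) + (11*m-12)*(12*w+7*m+2); both groups contain (12*w+7*m+2), giving (13*w+11*m-12)*(12*w+7*m+2).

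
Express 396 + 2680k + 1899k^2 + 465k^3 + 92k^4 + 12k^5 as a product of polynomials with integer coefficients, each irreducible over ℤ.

Testing divisors of the constant over divisors of the leading coefficient, k = -1/6 is a root, giving the factor (6k + 1) and quotient 2k^4 + 15k^3 + 75k^2 + 304k + 396.
Next, k = -9/2 is a root, so (2k + 9) is a factor; dividing leaves k^3 + 3k^2 + 24k + 44.
Next, k = -2 is a root, so (k + 2) is a factor; dividing leaves k^2 + k + 22.
The quadratic k^2 + k + 22 has discriminant -87 < 0 and is irreducible over ℤ.

(2k + 9)(6k + 1)(k + 2)(k^2 + k + 22)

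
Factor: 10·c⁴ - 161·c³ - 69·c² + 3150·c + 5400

(2·c + 5)·(5·c + 12)·(c - 15)·(c - 6)

Among the possible rational roots, c = 6 is a root, so (c - 6) is a factor; dividing leaves 10·c³ - 101·c² - 675·c - 900.
Continuing, c = -12/5 is a root, so (5·c + 12) is a factor; dividing leaves 2·c² - 25·c - 75.
The remaining quadratic factors as (c - 15)(2·c + 5).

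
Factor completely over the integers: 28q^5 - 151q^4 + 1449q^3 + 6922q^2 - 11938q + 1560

(4q - 5)(7q - 1)(q + 4)(q^2 - 8q + 78)

Among the possible rational roots, q = 1/7 is a root, giving the factor (7q - 1) and quotient 4q^4 - 21q^3 + 204q^2 + 1018q - 1560.
Next, q = 5/4 is a root, so (4q - 5) divides it; the quotient is q^3 - 4q^2 + 46q + 312.
Then q = -4 is a root, so (q + 4) is a factor; dividing leaves q^2 - 8q + 78.
The quadratic q^2 - 8q + 78 has discriminant -248 < 0 and is irreducible over ℤ.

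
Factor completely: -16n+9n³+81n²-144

(3n+4)(3n-4)(n+9)

Among the possible rational roots, n = -9 is a root, so (n+9) is a factor; dividing leaves 9n²-16.
The remaining quadratic factors as (3n+4)(3n-4).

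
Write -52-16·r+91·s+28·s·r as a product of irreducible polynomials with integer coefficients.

Group as (28·s·r+91·s) + (-16·r-52) = 7·s·(4·r+13) - 4·(4·r+13).
Both groups share the factor (4·r+13).

(4·r+13)·(7·s-4)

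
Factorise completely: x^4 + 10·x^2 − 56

Substitute u = x^2 to get a quadratic in u, then factor.
x^2 + 14 is irreducible over ℤ (always positive, so no real roots).
x^2 − 4 is a difference of squares.

(x + 2)·(x − 2)·(x^2 + 14)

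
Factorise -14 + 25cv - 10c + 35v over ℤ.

(5c + 7)(5v - 2)

Group as (25cv - 10c) + (35v - 14) = 5c(5v - 2) + 7(5v - 2).
Both groups share the factor (5v - 2).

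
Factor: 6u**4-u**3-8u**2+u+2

By the rational root theorem, u = -1 is a root, so (u+1) is a factor; dividing leaves 6u**3-7u**2-u+2.
Next, u = 2/3 is a root, giving the factor (3u-2) and quotient 2u**2-u-1.
The remaining quadratic factors as (u-1)(2u+1).

(2u+1)(3u-2)(u+1)(u-1)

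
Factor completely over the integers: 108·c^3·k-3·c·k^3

3·c·k·(6·c+k)·(6·c-k)

Pull out the common factor 3·c·k; 36·c^2-k^2 is a difference of squares.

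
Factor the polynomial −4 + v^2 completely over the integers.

Two integers with product −4 and sum 0 are 2 and −2.

(v + 2)*(v − 2)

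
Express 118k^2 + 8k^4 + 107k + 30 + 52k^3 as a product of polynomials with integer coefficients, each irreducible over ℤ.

(2k + 1)(2k + 3)(2k + 5)(k + 2)

Trying the rational-root candidates, k = -5/2 is a root, so (2k + 5) divides it; the quotient is 4k^3 + 16k^2 + 19k + 6.
Next, k = -3/2 is a root, so (2k + 3) is a factor; dividing leaves 2k^2 + 5k + 2.
The remaining quadratic factors as (k + 2)(2k + 1).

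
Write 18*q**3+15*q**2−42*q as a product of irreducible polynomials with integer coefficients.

Pull out the common factor 3*q, then factor the remaining trinomial.

3*q*(6*q−7)*(q+2)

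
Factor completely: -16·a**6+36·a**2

Every term has a factor of 4·a**2; factoring it out leaves -4·a**4+9.
Recognize a difference of squares with the parts 3 and 2·a**2.

-4·a**2·(2·a**2+3)·(2·a**2-3)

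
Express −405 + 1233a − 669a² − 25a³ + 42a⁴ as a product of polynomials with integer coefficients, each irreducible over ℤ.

(2a + 9)(3a − 5)(7a − 3)(a − 3)

By the rational root theorem, a = 3 is a root, so (a − 3) is a factor; dividing leaves 42a³ + 101a² − 366a + 135.
Next, a = 3/7 is a root, giving the factor (7a − 3) and quotient 6a² + 17a − 45.
The remaining quadratic factors as (2a + 9)(3a − 5).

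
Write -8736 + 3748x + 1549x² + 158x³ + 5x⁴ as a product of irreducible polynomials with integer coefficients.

Testing divisors of the constant over divisors of the leading coefficient, x = -12 is a root, giving the factor (x + 12) and quotient 5x³ + 98x² + 373x - 728.
Next, x = -13 is a root, giving the factor (x + 13) and quotient 5x² + 33x - 56.
The remaining quadratic factors as (x + 8)(5x - 7).

(5x - 7)(x + 12)(x + 13)(x + 8)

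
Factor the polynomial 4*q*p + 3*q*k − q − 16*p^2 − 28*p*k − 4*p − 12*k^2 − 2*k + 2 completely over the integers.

Group: q*(4*p + 3*k − 1) + (−4*p − 4*k − 2)*(4*p + 3*k − 1); both groups contain (4*p + 3*k − 1).

(q − 4*p − 4*k − 2)*(4*p + 3*k − 1)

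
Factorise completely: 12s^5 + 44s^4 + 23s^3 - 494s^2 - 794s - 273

By the rational root theorem, s = 3 is a root, so (s - 3) divides it; the quotient is 12s^4 + 80s^3 + 263s^2 + 295s + 91.
Continuing, s = -1/2 is a root, so (2s + 1) divides it; the quotient is 6s^3 + 37s^2 + 113s + 91.
Next, s = -7/6 is a root, giving the factor (6s + 7) and quotient s^2 + 5s + 13.
The quadratic s^2 + 5s + 13 has discriminant -27 < 0 and is irreducible over ℤ.

(2s + 1)(6s + 7)(s - 3)(s^2 + 5s + 13)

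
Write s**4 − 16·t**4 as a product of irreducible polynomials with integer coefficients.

Write as (s**2)² − (4·t**2)², then factor s**2 − 4·t**2 once more.

(s + 2·t)·(s − 2·t)·(s**2 + 4·t**2)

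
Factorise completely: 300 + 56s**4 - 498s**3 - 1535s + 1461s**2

Trying the rational-root candidates, s = 5/2 is a root, giving the factor (2s - 5) and quotient 28s**3 - 179s**2 + 283s - 60.
Continuing, s = 4 is a root, giving the factor (s - 4) and quotient 28s**2 - 67s + 15.
The remaining quadratic factors as (4s - 1)(7s - 15).

(2s - 5)(4s - 1)(7s - 15)(s - 4)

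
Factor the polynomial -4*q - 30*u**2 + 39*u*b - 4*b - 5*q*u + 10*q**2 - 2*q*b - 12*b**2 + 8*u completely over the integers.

Group: 10*q*(q - 2*u + b) + (15*u - 12*b - 4)*(q - 2*u + b); both groups contain (q - 2*u + b).

(10*q + 15*u - 12*b - 4)*(q - 2*u + b)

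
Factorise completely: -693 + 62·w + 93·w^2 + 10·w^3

(2·w + 9)·(5·w - 11)·(w + 7)

Trying the rational-root candidates, w = -9/2 is a root, so (2·w + 9) is a factor; dividing leaves 5·w^2 + 24·w - 77.
The remaining quadratic factors as (5·w - 11)(w + 7).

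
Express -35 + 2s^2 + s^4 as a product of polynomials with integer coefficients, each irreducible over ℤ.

(s^2 + 7)(s^2 - 5)

Substitute u = s^2 to get a quadratic in u, then factor.
s^2 + 7 is irreducible over ℤ (always positive, so no real roots).
s^2 - 5 is irreducible over ℤ (5 is not a perfect square).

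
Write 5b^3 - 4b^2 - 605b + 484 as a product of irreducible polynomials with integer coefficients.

(5b - 4)(b + 11)(b - 11)

Testing divisors of the constant over divisors of the leading coefficient, b = -11 is a root, giving the factor (b + 11) and quotient 5b^2 - 59b + 44.
The remaining quadratic factors as (b - 11)(5b - 4).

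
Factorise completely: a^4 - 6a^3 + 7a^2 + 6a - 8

Testing divisors of the constant over divisors of the leading coefficient, a = 1 is a root, so (a - 1) is a factor; dividing leaves a^3 - 5a^2 + 2a + 8.
Then a = -1 is a root, so (a + 1) is a factor; dividing leaves a^2 - 6a + 8.
The remaining quadratic factors as (a - 4)(a - 2).

(a + 1)(a - 1)(a - 2)(a - 4)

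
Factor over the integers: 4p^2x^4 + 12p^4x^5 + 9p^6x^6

Pull out the common factor p^2x^4, leaving 9p^4x^2 + 12p^2x + 4.
Recognize a perfect-square trinomial with the parts 3p^2x and 2.

p^2x^4(3p^2x + 2)^2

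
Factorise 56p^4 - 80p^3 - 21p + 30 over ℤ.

Group as (56p^4 - 21p) + (-80p^3 + 30) = 7p(8p^3 - 3) - 10(8p^3 - 3).
Both groups share the factor (8p^3 - 3).

(7p - 10)(8p^3 - 3)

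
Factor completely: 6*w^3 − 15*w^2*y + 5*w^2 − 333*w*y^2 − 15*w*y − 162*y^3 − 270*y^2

Group: w*(6*w^2 − 51*w*y + 5*w − 27*y^2 − 45*y) + 6*y*(6*w^2 − 51*w*y + 5*w − 27*y^2 − 45*y); both groups contain (6*w^2 − 51*w*y + 5*w − 27*y^2 − 45*y), so (w + 6*y) is a factor with cofactor 6*w^2 − 51*w*y + 5*w − 27*y^2 − 45*y.
The cofactor groups again: 6*w^2 − 51*w*y + 5*w − 27*y^2 − 45*y = 6*w*(w − 9*y) + (3*y + 5)*(w − 9*y); both groups contain (w − 9*y), giving (6*w + 3*y + 5)*(w − 9*y).

(6*w + 3*y + 5)*(w + 6*y)*(w − 9*y)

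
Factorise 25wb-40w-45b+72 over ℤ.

(5b-8)(5w-9)

Group as (25wb-40w) + (-45b+72) = 5w(5b-8) - 9(5b-8).
Both groups share the factor (5b-8).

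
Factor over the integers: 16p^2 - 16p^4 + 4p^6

Every term has a factor of 4p^2; factoring it out leaves p^4 - 4p^2 + 4.
Recognize a perfect-square trinomial with the parts 2 and p^2.

4p^2(p^2 - 2)^2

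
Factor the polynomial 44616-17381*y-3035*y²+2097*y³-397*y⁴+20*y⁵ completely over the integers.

By the rational root theorem, y = -11/4 is a root, so (4*y+11) is a factor; dividing leaves 5*y⁴-113*y³+835*y²-3055*y+4056.
Continuing, y = 13 is a root, so (y-13) is a factor; dividing leaves 5*y³-48*y²+211*y-312.
Continuing, y = 13/5 is a root, so (5*y-13) divides it; the quotient is y²-7*y+24.
The quadratic y²-7*y+24 has discriminant -47 < 0 and is irreducible over ℤ.

(4*y+11)*(5*y-13)*(y-13)*(y²-7*y+24)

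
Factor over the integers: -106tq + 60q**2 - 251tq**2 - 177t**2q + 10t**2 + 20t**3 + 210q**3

Group: t(20t**2 + 23tq + 10t - 21q**2 - 6q) - 10q(20t**2 + 23tq + 10t - 21q**2 - 6q); both groups contain (20t**2 + 23tq + 10t - 21q**2 - 6q), so (t - 10q) is a factor with cofactor 20t**2 + 23tq + 10t - 21q**2 - 6q.
The cofactor groups again: 20t**2 + 23tq + 10t - 21q**2 - 6q = 5t(4t + 7q + 2) - 3q(4t + 7q + 2); both groups contain (4t + 7q + 2), giving (5t - 3q)(4t + 7q + 2).

(t - 10q)(5t - 3q)(4t + 7q + 2)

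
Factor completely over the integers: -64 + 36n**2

4(3n + 4)(3n - 4)

Every term has a factor of 4. Then 9n**2 - 16 = (3n)² − (4)².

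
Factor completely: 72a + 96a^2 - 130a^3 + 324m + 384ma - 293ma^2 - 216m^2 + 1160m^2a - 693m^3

-(11m - 13a - 6)(7m - 5a + 6)(9m + 2a)

Group: 9m(-77m^2 + 146ma - 24m - 65a^2 + 48a + 36) + 2a(-77m^2 + 146ma - 24m - 65a^2 + 48a + 36); both groups contain (-77m^2 + 146ma - 24m - 65a^2 + 48a + 36), so (9m + 2a) is a factor with cofactor -77m^2 + 146ma - 24m - 65a^2 + 48a + 36.
The cofactor groups again: -77m^2 + 146ma - 24m - 65a^2 + 48a + 36 = -11m(7m - 5a + 6) + (13a + 6)(7m - 5a + 6); both groups contain (7m - 5a + 6), giving -(11m - 13a - 6)(7m - 5a + 6).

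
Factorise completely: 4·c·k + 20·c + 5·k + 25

(4·c + 5)·(k + 5)

Group as (4·c·k + 20·c) + (5·k + 25) = 4·c·(k + 5) + 5·(k + 5).
Both groups share the factor (k + 5).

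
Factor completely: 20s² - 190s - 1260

10(2s + 9)(s - 14)

Pull out the common factor 10, then factor the remaining trinomial.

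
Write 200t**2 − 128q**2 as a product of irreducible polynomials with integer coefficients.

8(5t − 4q)(5t + 4q)

Factor out 8, leaving 25t**2 − 16q**2, which is a difference of two squares.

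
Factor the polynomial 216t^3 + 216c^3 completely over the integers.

216(c + t)(c^2 - ct + t^2)

Every term has a factor of 216; factoring it out leaves c^3 + t^3.
Recognize a sum of cubes with the parts c and t.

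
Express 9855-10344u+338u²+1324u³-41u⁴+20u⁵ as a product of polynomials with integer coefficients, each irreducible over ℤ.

Trying the rational-root candidates, u = 9/5 is a root, so (5u-9) divides it; the quotient is 4u⁴-u³+263u²+541u-1095.
Continuing, u = 5/4 is a root, so (4u-5) divides it; the quotient is u³+u²+67u+219.
Next, u = -3 is a root, so (u+3) is a factor; dividing leaves u²-2u+73.
The quadratic u²-2u+73 has discriminant -288 < 0 and is irreducible over ℤ.

(4u-5)(5u-9)(u+3)(u²-2u+73)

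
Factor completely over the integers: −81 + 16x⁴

Difference of squares twice: with A = 2x and B = 3, A⁴ − B⁴ = (A² − B²)(A² + B²), and A² − B² factors again.

(2x + 3)(2x − 3)(4x² + 9)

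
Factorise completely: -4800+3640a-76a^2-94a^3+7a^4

(7a-10)(a+6)(a-10)(a-8)

Among the possible rational roots, a = 10 is a root, so (a-10) divides it; the quotient is 7a^3-24a^2-316a+480.
Next, a = 10/7 is a root, so (7a-10) divides it; the quotient is a^2-2a-48.
The remaining quadratic factors as (a+6)(a-8).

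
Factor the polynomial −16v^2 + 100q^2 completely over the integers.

Every term has a factor of 4. Then 25q^2 − 4v^2 = (5q)² − (2v)².

4(5q + 2v)(5q − 2v)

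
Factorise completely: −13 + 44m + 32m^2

Need a pair with product 32·(−13) = −416 and sum 44: that's −8 and 52.
Split the middle term: 32m^2 − 8m + 52m − 13 = 8m(4m − 1) + 13(4m − 1).

(4m − 1)(8m + 13)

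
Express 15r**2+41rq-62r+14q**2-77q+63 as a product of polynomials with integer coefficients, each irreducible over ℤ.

Group: 3r(5r+2q-9) + (7q-7)(5r+2q-9); both groups contain (5r+2q-9).

(5r+2q-9)(3r+7q-7)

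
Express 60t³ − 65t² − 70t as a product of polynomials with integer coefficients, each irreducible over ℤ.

Pull out the common factor 5t, then factor the remaining trinomial.

5t(3t + 2)(4t − 7)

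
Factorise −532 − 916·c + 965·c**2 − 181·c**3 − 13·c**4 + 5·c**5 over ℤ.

(5·c + 2)·(c + 7)·(c − 2)·(c**2 − 8·c + 19)

By the rational root theorem, c = −2/5 is a root, so (5·c + 2) is a factor; dividing leaves c**4 − 3·c**3 − 35·c**2 + 207·c − 266.
Next, c = 2 is a root, giving the factor (c − 2) and quotient c**3 − c**2 − 37·c + 133.
Continuing, c = −7 is a root, so (c + 7) divides it; the quotient is c**2 − 8·c + 19.
The quadratic c**2 − 8·c + 19 has discriminant −12 < 0 and is irreducible over ℤ.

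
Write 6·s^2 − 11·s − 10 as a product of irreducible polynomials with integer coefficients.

(2·s − 5)·(3·s + 2)

Need a pair with product 6·(−10) = −60 and sum −11: that's −15 and 4.
Split the middle term: 6·s^2 − 15·s + 4·s − 10 = 3·s·(2·s − 5) + 2·(2·s − 5).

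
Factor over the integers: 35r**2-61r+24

Need a pair with product 35·24 = 840 and sum -61: that's -21 and -40.
Split the middle term: 35r**2-21r - 40r+24 = 7r(5r-3) - 8(5r-3).

(5r-3)(7r-8)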